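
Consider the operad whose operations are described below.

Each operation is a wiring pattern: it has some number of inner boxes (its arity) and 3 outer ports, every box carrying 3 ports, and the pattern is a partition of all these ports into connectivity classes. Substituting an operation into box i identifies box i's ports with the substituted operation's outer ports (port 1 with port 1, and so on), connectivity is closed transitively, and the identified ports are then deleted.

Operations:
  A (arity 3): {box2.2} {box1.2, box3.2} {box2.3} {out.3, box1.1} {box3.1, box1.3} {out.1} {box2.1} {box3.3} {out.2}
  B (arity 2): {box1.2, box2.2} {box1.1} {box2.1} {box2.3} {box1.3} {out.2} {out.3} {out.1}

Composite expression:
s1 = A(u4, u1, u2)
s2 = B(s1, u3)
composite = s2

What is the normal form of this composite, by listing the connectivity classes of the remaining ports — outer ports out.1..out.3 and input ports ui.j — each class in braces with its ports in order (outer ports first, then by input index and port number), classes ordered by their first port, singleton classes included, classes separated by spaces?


{out.1} {out.2} {out.3} {u1.1} {u1.2} {u1.3} {u2.1, u4.3} {u2.2, u4.2} {u2.3} {u3.1} {u3.2} {u3.3} {u4.1}

Substituting into B glues patterns; closure does the rest.
after A, the pattern on (u4, u1, u2) reads {out.1} {out.2} {out.3, u4.1} {u1.1} {u1.2} {u1.3} {u2.1, u4.3} {u2.2, u4.2} {u2.3} (out.j = its outer ports)
after B, the pattern on (u4, u1, u2, u3) reads {out.1} {out.2} {out.3} {u1.1} {u1.2} {u1.3} {u2.1, u4.3} {u2.2, u4.2} {u2.3} {u3.1} {u3.2} {u3.3} {u4.1} (out.j = its outer ports)


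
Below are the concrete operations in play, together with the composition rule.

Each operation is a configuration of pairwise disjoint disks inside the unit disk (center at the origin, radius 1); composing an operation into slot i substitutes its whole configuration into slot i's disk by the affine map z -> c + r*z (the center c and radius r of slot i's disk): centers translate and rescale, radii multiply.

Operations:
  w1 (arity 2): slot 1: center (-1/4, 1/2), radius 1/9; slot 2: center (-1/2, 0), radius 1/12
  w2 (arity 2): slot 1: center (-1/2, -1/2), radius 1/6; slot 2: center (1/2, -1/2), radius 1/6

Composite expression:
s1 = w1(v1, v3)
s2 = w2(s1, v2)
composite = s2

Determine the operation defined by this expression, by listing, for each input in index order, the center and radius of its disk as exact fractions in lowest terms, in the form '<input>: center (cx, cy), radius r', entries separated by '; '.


Only the slot chain above each v matters under w2; compose those maps.
tracing v1 down its 2-map path: center (-13/24, -5/12), radius 1/54
tracing v3 down its 2-map path: center (-7/12, -1/2), radius 1/72
tracing v2 down its 1-map path: center (1/2, -1/2), radius 1/6

v1: center (-13/24, -5/12), radius 1/54; v2: center (1/2, -1/2), radius 1/6; v3: center (-7/12, -1/2), radius 1/72


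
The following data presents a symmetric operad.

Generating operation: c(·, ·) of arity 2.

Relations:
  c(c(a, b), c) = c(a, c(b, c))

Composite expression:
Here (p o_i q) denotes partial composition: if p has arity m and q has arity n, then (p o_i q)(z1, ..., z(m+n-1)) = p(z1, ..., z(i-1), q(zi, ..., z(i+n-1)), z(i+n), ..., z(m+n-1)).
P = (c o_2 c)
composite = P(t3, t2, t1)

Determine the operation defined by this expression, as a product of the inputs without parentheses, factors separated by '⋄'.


t3 ⋄ t2 ⋄ t1

Associativity of c dissolves the nesting; only the t-input order survives.
c(t2, t1) flattens to t2 ⋄ t1
c(t3, c(t2, t1)) flattens to t3 ⋄ t2 ⋄ t1


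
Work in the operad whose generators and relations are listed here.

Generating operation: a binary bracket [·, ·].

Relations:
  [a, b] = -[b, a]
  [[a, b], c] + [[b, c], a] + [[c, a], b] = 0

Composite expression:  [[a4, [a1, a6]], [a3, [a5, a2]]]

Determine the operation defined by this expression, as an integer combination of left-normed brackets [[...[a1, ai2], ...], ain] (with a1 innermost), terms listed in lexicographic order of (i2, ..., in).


-[[[[[a1, a6], a4], a2], a5], a3] + [[[[[a1, a6], a4], a3], a2], a5] - [[[[[a1, a6], a4], a3], a5], a2] + [[[[[a1, a6], a4], a5], a2], a3]

Left-normed coefficients sit on the a1-initial expansion words.
Composite bracket: [[a4, [a1, a6]], [a3, [a5, a2]]]
Expanding via [a, b] = ab - ba: 32 signed words (2^5 = 32).
Only words starting with a1 matter:
  a1a6a4a2a5a3 appears with sign -1, giving the term -[[[[[a1, a6], a4], a2], a5], a3]
  a1a6a4a3a2a5 appears with sign +1, giving the term +[[[[[a1, a6], a4], a3], a2], a5]
  a1a6a4a3a5a2 appears with sign -1, giving the term -[[[[[a1, a6], a4], a3], a5], a2]
  a1a6a4a5a2a3 appears with sign +1, giving the term +[[[[[a1, a6], a4], a5], a2], a3]


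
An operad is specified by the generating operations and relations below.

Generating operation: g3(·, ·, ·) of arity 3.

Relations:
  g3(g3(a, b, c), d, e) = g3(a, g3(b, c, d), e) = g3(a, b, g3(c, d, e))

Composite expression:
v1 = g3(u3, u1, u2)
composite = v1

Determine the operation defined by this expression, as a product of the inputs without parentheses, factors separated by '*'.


u3 * u1 * u2

Key point: g3 is associative — brackets drop, the u-order remains.
g3(u3, u1, u2) linearizes to u3 * u1 * u2


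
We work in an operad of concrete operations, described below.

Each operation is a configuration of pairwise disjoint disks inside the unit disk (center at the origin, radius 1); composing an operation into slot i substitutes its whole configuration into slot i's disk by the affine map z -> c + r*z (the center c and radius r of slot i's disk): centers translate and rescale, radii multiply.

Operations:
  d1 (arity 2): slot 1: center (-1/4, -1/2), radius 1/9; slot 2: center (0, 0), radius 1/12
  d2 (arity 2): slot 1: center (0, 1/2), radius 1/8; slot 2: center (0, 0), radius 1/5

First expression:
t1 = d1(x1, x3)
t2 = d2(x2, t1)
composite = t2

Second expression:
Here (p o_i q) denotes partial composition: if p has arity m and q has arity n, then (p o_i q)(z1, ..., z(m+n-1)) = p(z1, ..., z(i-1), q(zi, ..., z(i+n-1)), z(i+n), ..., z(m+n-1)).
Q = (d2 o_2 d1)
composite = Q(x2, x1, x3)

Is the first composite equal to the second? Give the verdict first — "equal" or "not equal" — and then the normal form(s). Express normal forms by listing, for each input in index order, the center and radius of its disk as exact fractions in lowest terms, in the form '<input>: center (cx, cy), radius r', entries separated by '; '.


In normal form, the first expression is x1: center (-1/20, -1/10), radius 1/45; x2: center (0, 1/2), radius 1/8; x3: center (0, 0), radius 1/60
In normal form, the second expression is x1: center (-1/20, -1/10), radius 1/45; x2: center (0, 1/2), radius 1/8; x3: center (0, 0), radius 1/60
The forms coincide; equal.

equal — both sides give x1: center (-1/20, -1/10), radius 1/45; x2: center (0, 1/2), radius 1/8; x3: center (0, 0), radius 1/60


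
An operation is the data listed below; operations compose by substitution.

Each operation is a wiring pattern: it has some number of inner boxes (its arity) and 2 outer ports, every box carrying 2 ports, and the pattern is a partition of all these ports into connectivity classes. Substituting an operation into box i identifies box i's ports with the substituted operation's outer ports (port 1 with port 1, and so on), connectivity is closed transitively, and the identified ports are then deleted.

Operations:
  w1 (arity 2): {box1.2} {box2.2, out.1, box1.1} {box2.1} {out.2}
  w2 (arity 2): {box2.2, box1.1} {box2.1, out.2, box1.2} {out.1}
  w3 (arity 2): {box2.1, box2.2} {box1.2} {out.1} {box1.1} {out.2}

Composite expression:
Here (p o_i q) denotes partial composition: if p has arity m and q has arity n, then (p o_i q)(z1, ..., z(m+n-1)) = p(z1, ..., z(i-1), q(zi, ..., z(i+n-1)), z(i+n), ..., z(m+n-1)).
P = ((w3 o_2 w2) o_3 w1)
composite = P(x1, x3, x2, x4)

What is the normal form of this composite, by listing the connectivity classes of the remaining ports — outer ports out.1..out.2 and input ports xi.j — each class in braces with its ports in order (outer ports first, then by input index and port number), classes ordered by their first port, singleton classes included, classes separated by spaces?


Treat the ports identified at w3 as solder joints: merge, then drop.
stage w1: inputs (x2, x4), connectivity {out.1, x2.1, x4.2} {out.2} {x2.2} {x4.1}, out.j its boundary
stage w2: inputs (x3, x2, x4), connectivity {out.1} {out.2, x2.1, x3.2, x4.2} {x2.2} {x3.1} {x4.1}, out.j its boundary
stage w3: inputs (x1, x3, x2, x4), connectivity {out.1} {out.2} {x1.1} {x1.2} {x2.1, x3.2, x4.2} {x2.2} {x3.1} {x4.1}, out.j its boundary

{out.1} {out.2} {x1.1} {x1.2} {x2.1, x3.2, x4.2} {x2.2} {x3.1} {x4.1}


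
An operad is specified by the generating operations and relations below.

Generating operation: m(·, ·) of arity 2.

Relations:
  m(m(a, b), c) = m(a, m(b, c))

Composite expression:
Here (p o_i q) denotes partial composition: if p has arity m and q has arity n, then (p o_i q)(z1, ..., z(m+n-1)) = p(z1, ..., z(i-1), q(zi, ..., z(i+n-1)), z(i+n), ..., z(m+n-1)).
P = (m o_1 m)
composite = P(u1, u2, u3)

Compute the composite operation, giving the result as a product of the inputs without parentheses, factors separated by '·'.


u1 · u2 · u3

Every regrouping of m is equal, so read the u-inputs in written order.
m(u1, u2) unparenthesizes to u1 · u2
m(m(u1, u2), u3) unparenthesizes to u1 · u2 · u3


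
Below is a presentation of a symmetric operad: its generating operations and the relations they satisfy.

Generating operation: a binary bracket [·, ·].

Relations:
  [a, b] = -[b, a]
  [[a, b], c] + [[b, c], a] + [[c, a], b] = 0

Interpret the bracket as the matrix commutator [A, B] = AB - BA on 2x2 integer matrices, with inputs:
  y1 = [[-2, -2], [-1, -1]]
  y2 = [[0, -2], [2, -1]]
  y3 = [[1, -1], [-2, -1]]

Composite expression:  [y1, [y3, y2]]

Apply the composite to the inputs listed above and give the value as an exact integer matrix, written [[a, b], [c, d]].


[y3, y2] = [[-6, -3], [-6, 6]]
[y1, [y3, y2]] = [[9, -21], [6, -9]]

[[9, -21], [6, -9]]


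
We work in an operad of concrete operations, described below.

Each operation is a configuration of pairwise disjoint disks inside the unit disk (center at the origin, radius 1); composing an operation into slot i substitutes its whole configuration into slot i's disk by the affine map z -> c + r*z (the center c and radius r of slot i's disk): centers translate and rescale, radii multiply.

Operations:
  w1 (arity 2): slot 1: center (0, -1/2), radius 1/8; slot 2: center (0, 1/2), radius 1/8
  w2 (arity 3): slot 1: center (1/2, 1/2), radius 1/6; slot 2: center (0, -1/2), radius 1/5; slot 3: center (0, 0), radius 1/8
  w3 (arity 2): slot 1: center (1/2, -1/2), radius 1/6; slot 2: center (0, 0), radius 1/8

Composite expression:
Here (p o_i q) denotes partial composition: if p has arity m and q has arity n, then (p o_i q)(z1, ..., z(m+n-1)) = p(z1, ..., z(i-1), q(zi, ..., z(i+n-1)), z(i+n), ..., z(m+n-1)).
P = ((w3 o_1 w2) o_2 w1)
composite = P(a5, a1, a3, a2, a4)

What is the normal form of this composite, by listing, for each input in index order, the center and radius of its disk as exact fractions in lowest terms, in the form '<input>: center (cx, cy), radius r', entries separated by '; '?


a1: center (1/2, -3/5), radius 1/240; a2: center (1/2, -1/2), radius 1/48; a3: center (1/2, -17/30), radius 1/240; a4: center (0, 0), radius 1/8; a5: center (7/12, -5/12), radius 1/36

Only the slot chain above each a matters under w3; compose those maps.
tracing a5 down its 2-map path: center (7/12, -5/12), radius 1/36
tracing a1 down its 3-map path: center (1/2, -3/5), radius 1/240
tracing a3 down its 3-map path: center (1/2, -17/30), radius 1/240
tracing a2 down its 2-map path: center (1/2, -1/2), radius 1/48
tracing a4 down its 1-map path: center (0, 0), radius 1/8


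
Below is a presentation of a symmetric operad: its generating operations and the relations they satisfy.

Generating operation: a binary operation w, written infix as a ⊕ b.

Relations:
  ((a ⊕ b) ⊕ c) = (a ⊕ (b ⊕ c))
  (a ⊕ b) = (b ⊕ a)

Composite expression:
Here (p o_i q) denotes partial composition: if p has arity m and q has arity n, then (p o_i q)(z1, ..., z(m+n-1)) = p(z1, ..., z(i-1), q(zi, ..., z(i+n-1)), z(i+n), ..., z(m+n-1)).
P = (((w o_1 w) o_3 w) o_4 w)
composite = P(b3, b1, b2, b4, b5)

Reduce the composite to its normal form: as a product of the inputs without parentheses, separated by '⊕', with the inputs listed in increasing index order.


b1 ⊕ b2 ⊕ b3 ⊕ b4 ⊕ b5


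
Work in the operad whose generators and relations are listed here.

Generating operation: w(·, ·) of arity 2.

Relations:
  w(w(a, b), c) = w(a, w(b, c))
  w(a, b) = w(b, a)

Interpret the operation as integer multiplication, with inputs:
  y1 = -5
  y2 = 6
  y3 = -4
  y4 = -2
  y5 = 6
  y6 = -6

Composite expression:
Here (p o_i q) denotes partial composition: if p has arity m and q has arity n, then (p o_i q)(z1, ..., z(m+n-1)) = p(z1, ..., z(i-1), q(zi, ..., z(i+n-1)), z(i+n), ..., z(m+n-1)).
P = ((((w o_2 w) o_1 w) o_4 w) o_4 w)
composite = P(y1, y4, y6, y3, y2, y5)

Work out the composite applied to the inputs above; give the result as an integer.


8640

w(y1, y4) = 10
w(y3, y2) = -24
w(w(y3, y2), y5) = -144
w(y6, w(w(y3, y2), y5)) = 864
w(w(y1, y4), w(y6, w(w(y3, y2), y5))) = 8640


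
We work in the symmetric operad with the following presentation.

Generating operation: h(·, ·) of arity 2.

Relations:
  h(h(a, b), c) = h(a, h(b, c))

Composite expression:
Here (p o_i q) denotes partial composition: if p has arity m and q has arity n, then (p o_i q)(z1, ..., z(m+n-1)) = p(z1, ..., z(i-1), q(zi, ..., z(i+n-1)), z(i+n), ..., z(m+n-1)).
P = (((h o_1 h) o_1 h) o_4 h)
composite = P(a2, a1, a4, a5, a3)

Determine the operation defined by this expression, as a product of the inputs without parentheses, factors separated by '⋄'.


a2 ⋄ a1 ⋄ a4 ⋄ a5 ⋄ a3

All parenthesizations of h agree; list the a-inputs left to right.
h(a2, a1) spells out as a2 ⋄ a1
h(h(a2, a1), a4) spells out as a2 ⋄ a1 ⋄ a4
h(a5, a3) spells out as a5 ⋄ a3
h(h(h(a2, a1), a4), h(a5, a3)) spells out as a2 ⋄ a1 ⋄ a4 ⋄ a5 ⋄ a3


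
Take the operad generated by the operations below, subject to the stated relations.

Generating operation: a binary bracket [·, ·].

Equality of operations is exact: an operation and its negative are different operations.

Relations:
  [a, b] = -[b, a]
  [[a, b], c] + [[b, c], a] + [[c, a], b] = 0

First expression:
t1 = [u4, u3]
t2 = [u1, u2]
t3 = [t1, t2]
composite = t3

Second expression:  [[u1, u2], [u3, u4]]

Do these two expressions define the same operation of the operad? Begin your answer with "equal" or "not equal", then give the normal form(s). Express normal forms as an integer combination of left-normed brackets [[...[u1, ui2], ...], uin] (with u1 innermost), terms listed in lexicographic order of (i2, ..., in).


equal; the common form is [[[u1, u2], u3], u4] - [[[u1, u2], u4], u3]


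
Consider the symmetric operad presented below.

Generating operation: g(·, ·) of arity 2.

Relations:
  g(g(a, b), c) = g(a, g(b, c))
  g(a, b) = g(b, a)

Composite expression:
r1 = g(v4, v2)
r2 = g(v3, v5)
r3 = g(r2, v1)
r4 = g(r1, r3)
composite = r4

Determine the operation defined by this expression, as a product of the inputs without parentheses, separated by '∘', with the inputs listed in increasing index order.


Any arrangement under g is one operation, so sort the v-inputs.
g(v4, v2) unparenthesizes to v4 ∘ v2
g(v3, v5) unparenthesizes to v3 ∘ v5
g(g(v3, v5), v1) unparenthesizes to v3 ∘ v5 ∘ v1
g(g(v4, v2), g(g(v3, v5), v1)) unparenthesizes to v4 ∘ v2 ∘ v3 ∘ v5 ∘ v1
reordering the factors by index: v1 ∘ v2 ∘ v3 ∘ v4 ∘ v5

v1 ∘ v2 ∘ v3 ∘ v4 ∘ v5


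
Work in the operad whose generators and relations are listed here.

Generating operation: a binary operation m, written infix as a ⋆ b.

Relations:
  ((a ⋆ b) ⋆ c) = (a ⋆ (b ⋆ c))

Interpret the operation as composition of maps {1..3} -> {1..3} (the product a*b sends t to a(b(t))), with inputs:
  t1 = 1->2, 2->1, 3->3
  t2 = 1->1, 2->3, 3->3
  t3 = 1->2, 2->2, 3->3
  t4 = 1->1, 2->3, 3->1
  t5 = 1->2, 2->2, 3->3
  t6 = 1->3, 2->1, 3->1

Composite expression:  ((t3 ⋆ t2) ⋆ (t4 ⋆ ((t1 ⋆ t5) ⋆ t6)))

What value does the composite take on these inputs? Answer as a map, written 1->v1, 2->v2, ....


(t3 ⋆ t2) = 1->2, 2->3, 3->3
(t1 ⋆ t5) = 1->1, 2->1, 3->3
((t1 ⋆ t5) ⋆ t6) = 1->3, 2->1, 3->1
(t4 ⋆ ((t1 ⋆ t5) ⋆ t6)) = 1->1, 2->1, 3->1
((t3 ⋆ t2) ⋆ (t4 ⋆ ((t1 ⋆ t5) ⋆ t6))) = 1->2, 2->2, 3->2

1->2, 2->2, 3->2


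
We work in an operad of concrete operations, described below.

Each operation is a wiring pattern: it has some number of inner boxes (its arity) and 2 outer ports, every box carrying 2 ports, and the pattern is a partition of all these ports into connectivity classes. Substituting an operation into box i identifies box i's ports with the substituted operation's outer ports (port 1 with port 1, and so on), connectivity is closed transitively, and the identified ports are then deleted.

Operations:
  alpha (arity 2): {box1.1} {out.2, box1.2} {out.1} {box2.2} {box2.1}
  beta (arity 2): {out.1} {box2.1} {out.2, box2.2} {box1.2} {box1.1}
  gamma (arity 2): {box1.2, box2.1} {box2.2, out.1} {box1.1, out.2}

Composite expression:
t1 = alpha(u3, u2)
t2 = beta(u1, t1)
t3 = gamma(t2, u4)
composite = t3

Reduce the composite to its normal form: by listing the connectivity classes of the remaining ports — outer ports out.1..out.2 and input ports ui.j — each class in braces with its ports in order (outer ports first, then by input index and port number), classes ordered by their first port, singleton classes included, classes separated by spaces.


{out.1, u4.2} {out.2} {u1.1} {u1.2} {u2.1} {u2.2} {u3.1} {u3.2, u4.1}

Treat the ports identified at gamma as solder joints: merge, then drop.
the subtree at alpha composes to {out.1} {out.2, u3.2} {u2.1} {u2.2} {u3.1} on (u3, u2); out.j = own outer ports
the subtree at beta composes to {out.1} {out.2, u3.2} {u1.1} {u1.2} {u2.1} {u2.2} {u3.1} on (u1, u3, u2); out.j = own outer ports
the subtree at gamma composes to {out.1, u4.2} {out.2} {u1.1} {u1.2} {u2.1} {u2.2} {u3.1} {u3.2, u4.1} on (u1, u3, u2, u4); out.j = own outer ports


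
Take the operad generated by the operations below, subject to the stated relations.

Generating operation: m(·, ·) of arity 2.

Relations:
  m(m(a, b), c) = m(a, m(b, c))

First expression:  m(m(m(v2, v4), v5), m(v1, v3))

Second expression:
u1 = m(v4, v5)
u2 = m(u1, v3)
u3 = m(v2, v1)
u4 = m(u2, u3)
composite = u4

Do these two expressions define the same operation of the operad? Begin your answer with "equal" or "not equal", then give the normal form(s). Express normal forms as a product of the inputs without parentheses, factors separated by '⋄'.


The first expression, normalized: v2 ⋄ v4 ⋄ v5 ⋄ v1 ⋄ v3
The second expression, normalized: v4 ⋄ v5 ⋄ v3 ⋄ v2 ⋄ v1
Different reductions; not equal.

not equal — first v2 ⋄ v4 ⋄ v5 ⋄ v1 ⋄ v3, second v4 ⋄ v5 ⋄ v3 ⋄ v2 ⋄ v1


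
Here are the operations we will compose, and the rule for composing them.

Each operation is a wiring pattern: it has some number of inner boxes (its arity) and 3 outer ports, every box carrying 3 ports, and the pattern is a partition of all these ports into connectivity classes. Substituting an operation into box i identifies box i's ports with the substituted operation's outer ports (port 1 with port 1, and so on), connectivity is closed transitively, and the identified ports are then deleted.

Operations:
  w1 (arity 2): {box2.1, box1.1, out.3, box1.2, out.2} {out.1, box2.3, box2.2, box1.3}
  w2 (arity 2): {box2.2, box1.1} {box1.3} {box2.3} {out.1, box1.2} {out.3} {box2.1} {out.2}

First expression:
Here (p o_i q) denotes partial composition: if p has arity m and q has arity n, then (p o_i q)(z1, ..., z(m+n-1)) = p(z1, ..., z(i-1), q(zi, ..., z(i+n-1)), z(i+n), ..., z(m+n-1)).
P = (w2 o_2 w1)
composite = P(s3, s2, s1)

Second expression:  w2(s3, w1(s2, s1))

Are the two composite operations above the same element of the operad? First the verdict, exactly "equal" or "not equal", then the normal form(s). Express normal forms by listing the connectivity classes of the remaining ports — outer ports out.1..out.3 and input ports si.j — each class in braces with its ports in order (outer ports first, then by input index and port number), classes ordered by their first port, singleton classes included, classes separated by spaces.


equal; both compose to {out.1, s3.2} {out.2} {out.3} {s1.1, s2.1, s2.2, s3.1} {s1.2, s1.3, s2.3} {s3.3}

Normal form of the first expression: {out.1, s3.2} {out.2} {out.3} {s1.1, s2.1, s2.2, s3.1} {s1.2, s1.3, s2.3} {s3.3}
Normal form of the second expression: {out.1, s3.2} {out.2} {out.3} {s1.1, s2.1, s2.2, s3.1} {s1.2, s1.3, s2.3} {s3.3}
The forms coincide; equal.


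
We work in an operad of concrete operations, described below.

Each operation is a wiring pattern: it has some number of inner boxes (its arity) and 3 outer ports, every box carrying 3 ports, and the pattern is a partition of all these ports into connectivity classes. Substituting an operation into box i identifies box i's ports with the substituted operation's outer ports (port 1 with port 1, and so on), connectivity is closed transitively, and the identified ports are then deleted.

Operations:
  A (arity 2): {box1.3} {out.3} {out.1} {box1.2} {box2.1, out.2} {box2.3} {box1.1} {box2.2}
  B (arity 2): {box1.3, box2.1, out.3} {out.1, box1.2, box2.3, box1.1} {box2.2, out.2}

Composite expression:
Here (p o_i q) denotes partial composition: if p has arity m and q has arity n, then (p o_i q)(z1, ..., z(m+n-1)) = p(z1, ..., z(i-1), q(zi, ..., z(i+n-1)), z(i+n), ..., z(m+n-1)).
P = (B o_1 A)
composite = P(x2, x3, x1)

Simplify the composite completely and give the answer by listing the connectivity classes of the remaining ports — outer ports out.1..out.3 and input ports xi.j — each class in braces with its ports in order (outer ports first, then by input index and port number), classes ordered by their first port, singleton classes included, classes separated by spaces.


Two ports join when wires chain via B-identified ports.
through A, on inputs (x2, x3): {out.1} {out.2, x3.1} {out.3} {x2.1} {x2.2} {x2.3} {x3.2} {x3.3} (out.j = stage outer ports)
through B, on inputs (x2, x3, x1): {out.1, x1.3, x3.1} {out.2, x1.2} {out.3, x1.1} {x2.1} {x2.2} {x2.3} {x3.2} {x3.3} (out.j = stage outer ports)

{out.1, x1.3, x3.1} {out.2, x1.2} {out.3, x1.1} {x2.1} {x2.2} {x2.3} {x3.2} {x3.3}


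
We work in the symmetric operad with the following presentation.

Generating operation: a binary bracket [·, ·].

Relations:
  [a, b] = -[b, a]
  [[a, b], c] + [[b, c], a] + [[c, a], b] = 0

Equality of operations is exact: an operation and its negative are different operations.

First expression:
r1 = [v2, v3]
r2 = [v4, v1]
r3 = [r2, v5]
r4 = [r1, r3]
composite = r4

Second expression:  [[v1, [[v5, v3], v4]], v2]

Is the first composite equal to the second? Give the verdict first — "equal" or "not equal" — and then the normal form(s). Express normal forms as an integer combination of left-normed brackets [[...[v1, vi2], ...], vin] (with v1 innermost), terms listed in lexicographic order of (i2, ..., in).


The first composite normalizes to [[[[v1, v4], v5], v2], v3] - [[[[v1, v4], v5], v3], v2]
The second composite normalizes to -[[[[v1, v3], v5], v4], v2] + [[[[v1, v4], v3], v5], v2] - [[[[v1, v4], v5], v3], v2] + [[[[v1, v5], v3], v4], v2]
Different reductions; not equal.

not equal; first: [[[[v1, v4], v5], v2], v3] - [[[[v1, v4], v5], v3], v2]; second: -[[[[v1, v3], v5], v4], v2] + [[[[v1, v4], v3], v5], v2] - [[[[v1, v4], v5], v3], v2] + [[[[v1, v5], v3], v4], v2]


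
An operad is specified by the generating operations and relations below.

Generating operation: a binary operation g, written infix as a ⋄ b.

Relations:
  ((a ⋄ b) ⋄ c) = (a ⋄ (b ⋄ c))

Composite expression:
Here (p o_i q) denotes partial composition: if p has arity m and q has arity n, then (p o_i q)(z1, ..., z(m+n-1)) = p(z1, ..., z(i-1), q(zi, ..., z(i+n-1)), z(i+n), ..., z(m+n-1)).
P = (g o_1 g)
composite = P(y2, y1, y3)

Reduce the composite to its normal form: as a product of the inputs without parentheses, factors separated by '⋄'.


y2 ⋄ y1 ⋄ y3


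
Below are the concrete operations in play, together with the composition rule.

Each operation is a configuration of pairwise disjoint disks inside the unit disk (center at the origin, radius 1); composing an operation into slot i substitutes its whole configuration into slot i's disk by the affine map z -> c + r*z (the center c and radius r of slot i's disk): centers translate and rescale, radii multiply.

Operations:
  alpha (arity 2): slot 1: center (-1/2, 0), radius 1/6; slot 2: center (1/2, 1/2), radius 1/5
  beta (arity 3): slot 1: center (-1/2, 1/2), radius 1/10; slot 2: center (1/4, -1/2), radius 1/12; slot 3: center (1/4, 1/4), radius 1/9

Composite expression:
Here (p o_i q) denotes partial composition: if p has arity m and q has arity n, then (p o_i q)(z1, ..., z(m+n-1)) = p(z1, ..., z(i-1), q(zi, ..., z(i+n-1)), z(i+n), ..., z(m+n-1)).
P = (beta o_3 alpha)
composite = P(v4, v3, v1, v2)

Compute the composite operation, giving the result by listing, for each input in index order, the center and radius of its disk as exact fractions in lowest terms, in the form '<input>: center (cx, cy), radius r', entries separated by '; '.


v1: center (7/36, 1/4), radius 1/54; v2: center (11/36, 11/36), radius 1/45; v3: center (1/4, -1/2), radius 1/12; v4: center (-1/2, 1/2), radius 1/10

Each v-disk chains the slot maps above it in beta; radii multiply.
v4 passes through 1 substitution, ending at center (-1/2, 1/2), radius 1/10
v3 passes through 1 substitution, ending at center (1/4, -1/2), radius 1/12
v1 passes through 2 substitutions, ending at center (7/36, 1/4), radius 1/54
v2 passes through 2 substitutions, ending at center (11/36, 11/36), radius 1/45


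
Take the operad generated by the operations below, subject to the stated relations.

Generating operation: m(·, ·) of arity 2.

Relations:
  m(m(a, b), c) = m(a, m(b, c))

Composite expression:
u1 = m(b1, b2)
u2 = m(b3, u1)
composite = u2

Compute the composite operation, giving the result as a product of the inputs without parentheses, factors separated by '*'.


b3 * b1 * b2

Under associativity of m, the answer is the b's in reading order.
m(b1, b2) unparenthesizes to b1 * b2
m(b3, m(b1, b2)) unparenthesizes to b3 * b1 * b2


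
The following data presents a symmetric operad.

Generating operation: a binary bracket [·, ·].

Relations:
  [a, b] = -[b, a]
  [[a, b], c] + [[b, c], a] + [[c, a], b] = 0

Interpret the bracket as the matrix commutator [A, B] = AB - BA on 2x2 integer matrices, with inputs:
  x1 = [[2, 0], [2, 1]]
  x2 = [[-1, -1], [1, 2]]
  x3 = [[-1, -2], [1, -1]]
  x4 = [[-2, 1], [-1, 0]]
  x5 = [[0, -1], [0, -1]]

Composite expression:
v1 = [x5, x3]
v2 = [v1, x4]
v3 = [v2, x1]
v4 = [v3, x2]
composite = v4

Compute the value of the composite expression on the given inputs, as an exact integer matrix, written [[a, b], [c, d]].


[[-6, 42], [60, 6]]

[x5, x3] = [[-1, -2], [-1, 1]]
[[x5, x3], x4] = [[3, -6], [0, -3]]
[[[x5, x3], x4], x1] = [[-12, 6], [-12, 12]]
[[[[x5, x3], x4], x1], x2] = [[-6, 42], [60, 6]]


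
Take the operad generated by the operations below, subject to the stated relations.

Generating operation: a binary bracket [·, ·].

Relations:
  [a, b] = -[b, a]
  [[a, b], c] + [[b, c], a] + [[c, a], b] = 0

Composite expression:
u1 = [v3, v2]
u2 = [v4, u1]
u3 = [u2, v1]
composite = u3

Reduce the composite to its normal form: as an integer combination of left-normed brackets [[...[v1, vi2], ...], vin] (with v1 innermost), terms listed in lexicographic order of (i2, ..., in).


-[[[v1, v2], v3], v4] + [[[v1, v3], v2], v4] + [[[v1, v4], v2], v3] - [[[v1, v4], v3], v2]

Skip Jacobi rewriting: expand, keep v1-initial words, read off terms.
Composite bracket: [[v4, [v3, v2]], v1]
Full expansion: 8 signed words from ab - ba (2^3 = 8).
Coefficients come from the v1-initial words:
  word v1v2v3v4 has sign -1, contributing -[[[v1, v2], v3], v4]
  word v1v3v2v4 has sign +1, contributing +[[[v1, v3], v2], v4]
  word v1v4v2v3 has sign +1, contributing +[[[v1, v4], v2], v3]
  word v1v4v3v2 has sign -1, contributing -[[[v1, v4], v3], v2]


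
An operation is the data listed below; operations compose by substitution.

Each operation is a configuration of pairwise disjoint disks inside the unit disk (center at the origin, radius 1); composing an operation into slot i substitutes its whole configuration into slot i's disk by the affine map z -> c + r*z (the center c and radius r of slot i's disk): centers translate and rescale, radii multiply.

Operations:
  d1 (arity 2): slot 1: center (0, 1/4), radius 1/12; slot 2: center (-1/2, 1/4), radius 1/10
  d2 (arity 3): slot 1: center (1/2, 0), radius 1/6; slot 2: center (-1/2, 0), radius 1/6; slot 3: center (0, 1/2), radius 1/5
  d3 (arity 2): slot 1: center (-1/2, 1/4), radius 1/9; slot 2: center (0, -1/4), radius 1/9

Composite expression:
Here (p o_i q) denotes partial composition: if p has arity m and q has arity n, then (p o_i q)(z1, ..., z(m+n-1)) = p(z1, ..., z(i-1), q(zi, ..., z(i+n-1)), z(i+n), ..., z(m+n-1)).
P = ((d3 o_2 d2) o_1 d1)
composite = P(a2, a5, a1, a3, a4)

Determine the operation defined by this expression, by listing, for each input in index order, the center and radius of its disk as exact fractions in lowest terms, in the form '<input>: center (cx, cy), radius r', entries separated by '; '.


a1: center (1/18, -1/4), radius 1/54; a2: center (-1/2, 5/18), radius 1/108; a3: center (-1/18, -1/4), radius 1/54; a4: center (0, -7/36), radius 1/45; a5: center (-5/9, 5/18), radius 1/90

Only the slot chain above each a matters under d3; compose those maps.
a2 passes through 2 substitutions, ending at center (-1/2, 5/18), radius 1/108
a5 passes through 2 substitutions, ending at center (-5/9, 5/18), radius 1/90
a1 passes through 2 substitutions, ending at center (1/18, -1/4), radius 1/54
a3 passes through 2 substitutions, ending at center (-1/18, -1/4), radius 1/54
a4 passes through 2 substitutions, ending at center (0, -7/36), radius 1/45


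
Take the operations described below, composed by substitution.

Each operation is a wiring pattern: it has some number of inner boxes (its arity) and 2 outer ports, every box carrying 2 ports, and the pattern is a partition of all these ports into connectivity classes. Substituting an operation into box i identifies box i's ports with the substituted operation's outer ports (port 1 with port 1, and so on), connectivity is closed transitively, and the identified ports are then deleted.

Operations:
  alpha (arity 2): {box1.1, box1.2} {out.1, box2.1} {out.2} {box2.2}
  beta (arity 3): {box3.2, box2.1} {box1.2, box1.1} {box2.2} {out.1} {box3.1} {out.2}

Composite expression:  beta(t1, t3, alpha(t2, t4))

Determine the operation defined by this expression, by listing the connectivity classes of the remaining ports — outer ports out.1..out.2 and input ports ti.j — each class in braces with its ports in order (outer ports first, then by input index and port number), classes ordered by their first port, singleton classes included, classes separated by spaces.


{out.1} {out.2} {t1.1, t1.2} {t2.1, t2.2} {t3.1} {t3.2} {t4.1} {t4.2}

Reachability decides: close wires over beta-identified ports.
alpha over (t2, t4) gives {out.1, t4.1} {out.2} {t2.1, t2.2} {t4.2}, out.j being that stage's outer ports
beta over (t1, t3, t2, t4) gives {out.1} {out.2} {t1.1, t1.2} {t2.1, t2.2} {t3.1} {t3.2} {t4.1} {t4.2}, out.j being that stage's outer ports


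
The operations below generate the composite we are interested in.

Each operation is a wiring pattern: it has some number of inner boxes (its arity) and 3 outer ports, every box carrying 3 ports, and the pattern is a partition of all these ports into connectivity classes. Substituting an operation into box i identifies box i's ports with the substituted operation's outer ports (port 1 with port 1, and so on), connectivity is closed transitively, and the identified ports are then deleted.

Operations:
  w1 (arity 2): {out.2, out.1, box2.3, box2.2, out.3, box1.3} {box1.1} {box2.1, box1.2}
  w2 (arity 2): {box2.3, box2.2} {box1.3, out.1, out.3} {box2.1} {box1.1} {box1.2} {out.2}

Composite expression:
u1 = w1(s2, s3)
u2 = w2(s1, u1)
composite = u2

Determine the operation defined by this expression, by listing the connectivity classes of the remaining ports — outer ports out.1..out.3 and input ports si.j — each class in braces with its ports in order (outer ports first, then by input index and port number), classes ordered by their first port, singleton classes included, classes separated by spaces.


{out.1, out.3, s1.3} {out.2} {s1.1} {s1.2} {s2.1} {s2.2, s3.1} {s2.3, s3.2, s3.3}

After gluing at w2, chains via deleted ports link the s-ports.
through w1, on inputs (s2, s3): {out.1, out.2, out.3, s2.3, s3.2, s3.3} {s2.1} {s2.2, s3.1} (out.j = stage outer ports)
through w2, on inputs (s1, s2, s3): {out.1, out.3, s1.3} {out.2} {s1.1} {s1.2} {s2.1} {s2.2, s3.1} {s2.3, s3.2, s3.3} (out.j = stage outer ports)


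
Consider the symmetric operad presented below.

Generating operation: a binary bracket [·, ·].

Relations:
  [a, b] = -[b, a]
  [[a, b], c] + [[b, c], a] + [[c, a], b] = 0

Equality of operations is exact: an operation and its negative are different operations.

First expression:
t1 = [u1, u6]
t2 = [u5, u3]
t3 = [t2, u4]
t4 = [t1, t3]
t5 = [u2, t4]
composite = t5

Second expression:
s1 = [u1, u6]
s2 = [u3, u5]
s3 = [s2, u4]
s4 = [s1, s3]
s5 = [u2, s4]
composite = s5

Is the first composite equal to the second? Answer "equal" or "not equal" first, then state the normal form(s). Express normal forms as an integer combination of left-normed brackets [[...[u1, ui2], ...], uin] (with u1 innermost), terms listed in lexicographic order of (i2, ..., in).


not equal — first [[[[[u1, u6], u3], u5], u4], u2] - [[[[[u1, u6], u4], u3], u5], u2] + [[[[[u1, u6], u4], u5], u3], u2] - [[[[[u1, u6], u5], u3], u4], u2], second -[[[[[u1, u6], u3], u5], u4], u2] + [[[[[u1, u6], u4], u3], u5], u2] - [[[[[u1, u6], u4], u5], u3], u2] + [[[[[u1, u6], u5], u3], u4], u2]

In normal form, the first expression is [[[[[u1, u6], u3], u5], u4], u2] - [[[[[u1, u6], u4], u3], u5], u2] + [[[[[u1, u6], u4], u5], u3], u2] - [[[[[u1, u6], u5], u3], u4], u2]
In normal form, the second expression is -[[[[[u1, u6], u3], u5], u4], u2] + [[[[[u1, u6], u4], u3], u5], u2] - [[[[[u1, u6], u4], u5], u3], u2] + [[[[[u1, u6], u5], u3], u4], u2]
The normal forms differ: not equal.


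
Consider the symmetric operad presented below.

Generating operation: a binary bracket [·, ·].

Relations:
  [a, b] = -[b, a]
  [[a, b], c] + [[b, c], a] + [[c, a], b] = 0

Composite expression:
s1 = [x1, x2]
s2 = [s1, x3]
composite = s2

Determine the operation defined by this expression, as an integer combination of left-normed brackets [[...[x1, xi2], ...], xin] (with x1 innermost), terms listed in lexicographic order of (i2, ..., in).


[[x1, x2], x3]

Antisymmetry and Jacobi reduce to x1-anchored left-normed brackets.
Composite bracket: [[x1, x2], x3]
Expanding via [a, b] = ab - ba: 4 signed words (2^2 = 4).
Collect the words opening with x1:
  from x1x2x3, sign +1: term +[[x1, x2], x3]


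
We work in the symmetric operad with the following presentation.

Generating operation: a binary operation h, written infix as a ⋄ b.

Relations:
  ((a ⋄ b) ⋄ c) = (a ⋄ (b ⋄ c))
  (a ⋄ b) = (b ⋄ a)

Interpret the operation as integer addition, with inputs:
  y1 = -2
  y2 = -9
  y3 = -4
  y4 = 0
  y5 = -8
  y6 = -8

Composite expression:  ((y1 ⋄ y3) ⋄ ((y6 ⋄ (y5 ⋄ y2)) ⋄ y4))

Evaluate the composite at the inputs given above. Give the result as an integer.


(y1 ⋄ y3) = -6
(y5 ⋄ y2) = -17
(y6 ⋄ (y5 ⋄ y2)) = -25
((y6 ⋄ (y5 ⋄ y2)) ⋄ y4) = -25
((y1 ⋄ y3) ⋄ ((y6 ⋄ (y5 ⋄ y2)) ⋄ y4)) = -31

-31


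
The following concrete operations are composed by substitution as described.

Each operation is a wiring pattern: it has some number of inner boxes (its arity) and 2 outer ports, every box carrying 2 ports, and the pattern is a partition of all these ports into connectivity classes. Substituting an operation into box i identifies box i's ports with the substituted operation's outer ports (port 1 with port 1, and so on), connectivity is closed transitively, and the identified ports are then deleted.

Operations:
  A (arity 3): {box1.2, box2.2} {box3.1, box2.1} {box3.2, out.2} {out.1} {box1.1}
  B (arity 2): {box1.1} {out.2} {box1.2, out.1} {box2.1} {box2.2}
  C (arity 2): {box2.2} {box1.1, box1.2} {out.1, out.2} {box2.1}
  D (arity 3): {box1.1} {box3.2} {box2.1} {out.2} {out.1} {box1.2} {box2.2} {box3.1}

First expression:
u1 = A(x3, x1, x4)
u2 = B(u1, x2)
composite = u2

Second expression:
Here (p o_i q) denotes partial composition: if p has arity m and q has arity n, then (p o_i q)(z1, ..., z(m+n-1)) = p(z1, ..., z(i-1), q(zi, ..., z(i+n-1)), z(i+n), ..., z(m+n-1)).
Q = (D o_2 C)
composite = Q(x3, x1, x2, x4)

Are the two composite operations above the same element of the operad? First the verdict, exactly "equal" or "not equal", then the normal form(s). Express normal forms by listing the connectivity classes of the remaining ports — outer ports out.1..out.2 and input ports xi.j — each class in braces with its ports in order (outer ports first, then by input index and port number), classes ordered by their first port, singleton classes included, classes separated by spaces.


In normal form, the first expression is {out.1, x4.2} {out.2} {x1.1, x4.1} {x1.2, x3.2} {x2.1} {x2.2} {x3.1}
In normal form, the second expression is {out.1} {out.2} {x1.1, x1.2} {x2.1} {x2.2} {x3.1} {x3.2} {x4.1} {x4.2}
Distinct normal forms: not equal.

not equal — first {out.1, x4.2} {out.2} {x1.1, x4.1} {x1.2, x3.2} {x2.1} {x2.2} {x3.1}, second {out.1} {out.2} {x1.1, x1.2} {x2.1} {x2.2} {x3.1} {x3.2} {x4.1} {x4.2}


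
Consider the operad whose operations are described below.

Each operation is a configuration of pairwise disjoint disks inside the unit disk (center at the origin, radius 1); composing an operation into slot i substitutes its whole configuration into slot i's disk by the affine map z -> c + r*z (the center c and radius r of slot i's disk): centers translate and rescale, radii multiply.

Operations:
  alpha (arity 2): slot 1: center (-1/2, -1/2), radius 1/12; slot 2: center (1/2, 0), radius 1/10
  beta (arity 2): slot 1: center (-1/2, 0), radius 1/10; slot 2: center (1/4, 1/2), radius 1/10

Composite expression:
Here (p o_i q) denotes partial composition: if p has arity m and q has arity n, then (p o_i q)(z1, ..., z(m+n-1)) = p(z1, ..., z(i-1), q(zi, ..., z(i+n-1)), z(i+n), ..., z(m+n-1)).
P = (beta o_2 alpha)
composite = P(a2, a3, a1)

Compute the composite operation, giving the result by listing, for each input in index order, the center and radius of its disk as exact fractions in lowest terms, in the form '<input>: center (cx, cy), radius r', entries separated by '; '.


Nesting under beta composes maps z -> c + r*z down each a-path.
for a2, the 1-step affine chain lands on center (-1/2, 0), radius 1/10
for a3, the 2-step affine chain lands on center (1/5, 9/20), radius 1/120
for a1, the 2-step affine chain lands on center (3/10, 1/2), radius 1/100

a1: center (3/10, 1/2), radius 1/100; a2: center (-1/2, 0), radius 1/10; a3: center (1/5, 9/20), radius 1/120


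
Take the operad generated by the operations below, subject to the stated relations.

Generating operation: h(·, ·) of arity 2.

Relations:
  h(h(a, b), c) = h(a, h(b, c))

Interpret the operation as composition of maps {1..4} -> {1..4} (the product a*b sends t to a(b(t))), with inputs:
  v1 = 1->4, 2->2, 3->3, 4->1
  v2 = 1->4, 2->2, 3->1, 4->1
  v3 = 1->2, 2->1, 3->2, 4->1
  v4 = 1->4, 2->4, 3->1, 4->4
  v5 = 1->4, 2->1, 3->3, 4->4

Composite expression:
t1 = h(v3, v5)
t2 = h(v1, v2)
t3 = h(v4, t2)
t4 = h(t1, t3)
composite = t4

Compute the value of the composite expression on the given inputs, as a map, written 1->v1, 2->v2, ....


1->1, 2->1, 3->1, 4->1

h(v3, v5) = 1->1, 2->2, 3->2, 4->1
h(v1, v2) = 1->1, 2->2, 3->4, 4->4
h(v4, h(v1, v2)) = 1->4, 2->4, 3->4, 4->4
h(h(v3, v5), h(v4, h(v1, v2))) = 1->1, 2->1, 3->1, 4->1
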